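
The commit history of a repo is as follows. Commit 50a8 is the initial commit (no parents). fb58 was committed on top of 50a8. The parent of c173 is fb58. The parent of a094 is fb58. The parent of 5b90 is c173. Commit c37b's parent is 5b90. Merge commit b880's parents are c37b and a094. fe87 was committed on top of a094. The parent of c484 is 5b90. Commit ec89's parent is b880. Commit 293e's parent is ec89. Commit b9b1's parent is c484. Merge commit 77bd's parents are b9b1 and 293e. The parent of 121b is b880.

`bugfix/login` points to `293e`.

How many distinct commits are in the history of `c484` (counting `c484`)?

Walking parent pointers from c484: reachable set = {50a8, 5b90, c173, c484, fb58}.
That is 5 commits.

5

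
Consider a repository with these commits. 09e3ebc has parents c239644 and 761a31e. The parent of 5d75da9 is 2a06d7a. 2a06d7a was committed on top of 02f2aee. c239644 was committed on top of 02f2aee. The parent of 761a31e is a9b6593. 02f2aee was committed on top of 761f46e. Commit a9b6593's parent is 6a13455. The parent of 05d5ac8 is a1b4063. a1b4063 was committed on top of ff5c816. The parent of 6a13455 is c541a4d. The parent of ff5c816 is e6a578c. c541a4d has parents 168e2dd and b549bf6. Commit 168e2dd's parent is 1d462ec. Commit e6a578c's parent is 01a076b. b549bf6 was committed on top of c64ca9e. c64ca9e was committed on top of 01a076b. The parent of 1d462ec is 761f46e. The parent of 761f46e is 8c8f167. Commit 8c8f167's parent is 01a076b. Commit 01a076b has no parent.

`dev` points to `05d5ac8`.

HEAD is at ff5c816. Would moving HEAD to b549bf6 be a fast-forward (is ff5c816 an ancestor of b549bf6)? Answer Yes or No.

A fast-forward from ff5c816 to b549bf6 is possible iff ff5c816 is an ancestor of b549bf6.
Ancestors of b549bf6: {01a076b, b549bf6, c64ca9e}.
ff5c816 is not among them, so fast-forward is not possible.

No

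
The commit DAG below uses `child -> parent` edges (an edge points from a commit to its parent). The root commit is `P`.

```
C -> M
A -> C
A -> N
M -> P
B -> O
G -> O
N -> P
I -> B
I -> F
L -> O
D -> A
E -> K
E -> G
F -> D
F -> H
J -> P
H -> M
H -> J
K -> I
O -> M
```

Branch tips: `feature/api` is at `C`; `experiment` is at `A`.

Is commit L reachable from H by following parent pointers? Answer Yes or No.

No

Ancestors of H: {H, J, M, P}.
L is not in that set, so it is not an ancestor of H.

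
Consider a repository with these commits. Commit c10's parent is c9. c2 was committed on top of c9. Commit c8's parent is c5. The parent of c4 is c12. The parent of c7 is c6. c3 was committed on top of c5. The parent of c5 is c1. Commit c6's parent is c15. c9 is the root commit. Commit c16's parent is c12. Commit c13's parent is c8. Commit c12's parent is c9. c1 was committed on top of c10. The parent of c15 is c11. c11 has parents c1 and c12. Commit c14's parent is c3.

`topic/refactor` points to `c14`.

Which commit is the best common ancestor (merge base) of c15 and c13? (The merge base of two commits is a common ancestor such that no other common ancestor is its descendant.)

c1

Ancestors of c15: {c1, c10, c11, c12, c15, c9}.
Ancestors of c13: {c1, c10, c13, c5, c8, c9}.
Common ancestors: {c1, c10, c9}.
Among these, c1 is not an ancestor of any other common ancestor — it is the merge base.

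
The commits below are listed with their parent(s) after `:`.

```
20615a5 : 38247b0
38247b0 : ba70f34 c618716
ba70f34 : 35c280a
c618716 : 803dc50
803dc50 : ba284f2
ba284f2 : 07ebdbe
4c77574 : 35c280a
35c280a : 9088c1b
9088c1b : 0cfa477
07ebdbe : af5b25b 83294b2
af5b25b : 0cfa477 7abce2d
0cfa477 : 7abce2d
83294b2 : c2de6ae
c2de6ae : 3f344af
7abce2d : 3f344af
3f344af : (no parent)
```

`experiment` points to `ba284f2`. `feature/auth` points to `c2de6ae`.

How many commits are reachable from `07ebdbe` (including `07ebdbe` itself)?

Walking parent pointers from 07ebdbe: reachable set = {07ebdbe, 0cfa477, 3f344af, 7abce2d, 83294b2, af5b25b, c2de6ae}.
That is 7 commits.

7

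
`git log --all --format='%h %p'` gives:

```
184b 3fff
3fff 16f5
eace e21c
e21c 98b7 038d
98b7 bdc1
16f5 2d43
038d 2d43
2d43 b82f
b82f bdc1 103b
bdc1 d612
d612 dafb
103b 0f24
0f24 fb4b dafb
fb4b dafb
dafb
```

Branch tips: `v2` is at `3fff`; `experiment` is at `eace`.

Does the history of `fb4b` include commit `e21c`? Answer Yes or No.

Ancestors of fb4b: {dafb, fb4b}.
e21c is not in that set, so it is not an ancestor of fb4b.

No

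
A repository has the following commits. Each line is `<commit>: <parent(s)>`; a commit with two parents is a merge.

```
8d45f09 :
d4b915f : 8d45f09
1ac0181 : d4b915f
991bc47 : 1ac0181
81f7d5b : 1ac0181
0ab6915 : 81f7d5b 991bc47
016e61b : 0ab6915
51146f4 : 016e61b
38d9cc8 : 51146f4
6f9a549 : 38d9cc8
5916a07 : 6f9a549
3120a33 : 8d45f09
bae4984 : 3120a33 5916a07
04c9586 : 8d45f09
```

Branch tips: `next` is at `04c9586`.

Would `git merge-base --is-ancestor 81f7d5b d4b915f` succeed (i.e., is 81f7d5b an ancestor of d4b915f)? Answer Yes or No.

No

Ancestors of d4b915f: {8d45f09, d4b915f}.
81f7d5b is not in that set, so it is not an ancestor of d4b915f.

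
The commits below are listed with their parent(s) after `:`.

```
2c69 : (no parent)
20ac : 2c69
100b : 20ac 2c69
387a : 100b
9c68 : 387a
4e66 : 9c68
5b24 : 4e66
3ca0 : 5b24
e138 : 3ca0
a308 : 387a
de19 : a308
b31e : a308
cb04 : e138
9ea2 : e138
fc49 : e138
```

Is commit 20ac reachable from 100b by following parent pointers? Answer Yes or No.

Yes

Ancestors of 100b (commits reachable by following parents): {100b, 20ac, 2c69}.
20ac is in that set, so it is an ancestor of 100b.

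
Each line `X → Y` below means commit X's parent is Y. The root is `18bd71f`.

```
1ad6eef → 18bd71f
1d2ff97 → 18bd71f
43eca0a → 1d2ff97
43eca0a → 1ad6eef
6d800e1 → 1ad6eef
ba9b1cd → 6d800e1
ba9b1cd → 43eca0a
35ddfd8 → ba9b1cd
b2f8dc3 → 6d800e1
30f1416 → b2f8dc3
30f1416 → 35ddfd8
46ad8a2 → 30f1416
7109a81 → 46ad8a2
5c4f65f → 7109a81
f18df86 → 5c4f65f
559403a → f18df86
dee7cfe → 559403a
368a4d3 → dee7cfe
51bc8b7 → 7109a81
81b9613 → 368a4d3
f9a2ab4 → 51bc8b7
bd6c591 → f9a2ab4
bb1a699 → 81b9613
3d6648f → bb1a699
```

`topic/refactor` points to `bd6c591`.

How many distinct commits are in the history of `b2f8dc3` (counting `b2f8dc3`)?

Walking parent pointers from b2f8dc3: reachable set = {18bd71f, 1ad6eef, 6d800e1, b2f8dc3}.
That is 4 commits.

4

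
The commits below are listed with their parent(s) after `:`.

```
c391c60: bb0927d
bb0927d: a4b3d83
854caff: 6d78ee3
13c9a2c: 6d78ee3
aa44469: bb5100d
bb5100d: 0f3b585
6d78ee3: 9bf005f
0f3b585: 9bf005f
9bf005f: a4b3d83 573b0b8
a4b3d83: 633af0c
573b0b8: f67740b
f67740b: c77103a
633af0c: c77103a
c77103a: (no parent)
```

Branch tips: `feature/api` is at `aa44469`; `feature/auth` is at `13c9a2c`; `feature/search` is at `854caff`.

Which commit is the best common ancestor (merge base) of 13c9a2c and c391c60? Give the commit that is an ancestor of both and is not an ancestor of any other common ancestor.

a4b3d83

Ancestors of 13c9a2c: {13c9a2c, 573b0b8, 633af0c, 6d78ee3, 9bf005f, a4b3d83, c77103a, f67740b}.
Ancestors of c391c60: {633af0c, a4b3d83, bb0927d, c391c60, c77103a}.
Common ancestors: {633af0c, a4b3d83, c77103a}.
Among these, a4b3d83 is not an ancestor of any other common ancestor — it is the merge base.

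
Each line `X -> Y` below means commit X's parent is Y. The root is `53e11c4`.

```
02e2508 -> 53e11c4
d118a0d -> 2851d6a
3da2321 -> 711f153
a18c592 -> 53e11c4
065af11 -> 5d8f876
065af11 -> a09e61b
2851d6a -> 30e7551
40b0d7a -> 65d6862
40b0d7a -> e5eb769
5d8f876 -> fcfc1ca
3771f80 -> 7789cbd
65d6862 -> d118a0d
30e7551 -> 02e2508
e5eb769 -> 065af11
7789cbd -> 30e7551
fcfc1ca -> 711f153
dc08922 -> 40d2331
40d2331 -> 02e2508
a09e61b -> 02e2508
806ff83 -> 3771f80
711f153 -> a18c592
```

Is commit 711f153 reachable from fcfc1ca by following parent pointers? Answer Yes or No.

Ancestors of fcfc1ca (commits reachable by following parents): {53e11c4, 711f153, a18c592, fcfc1ca}.
711f153 is in that set, so it is an ancestor of fcfc1ca.

Yes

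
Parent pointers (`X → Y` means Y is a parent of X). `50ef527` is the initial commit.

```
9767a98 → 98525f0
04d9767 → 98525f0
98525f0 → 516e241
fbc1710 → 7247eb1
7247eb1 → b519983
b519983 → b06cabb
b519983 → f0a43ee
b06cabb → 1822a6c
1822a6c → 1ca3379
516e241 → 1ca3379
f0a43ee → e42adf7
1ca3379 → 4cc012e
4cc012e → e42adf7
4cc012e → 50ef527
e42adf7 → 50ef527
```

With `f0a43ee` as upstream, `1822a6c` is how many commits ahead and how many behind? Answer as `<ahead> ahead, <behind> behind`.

3 ahead, 1 behind

Reachable from 1822a6c: {1822a6c, 1ca3379, 4cc012e, 50ef527, e42adf7}.
Reachable from f0a43ee: {50ef527, e42adf7, f0a43ee}.
Only in 1822a6c's history (ahead): {1822a6c, 1ca3379, 4cc012e} — 3.
Only in f0a43ee's history (behind): {f0a43ee} — 1.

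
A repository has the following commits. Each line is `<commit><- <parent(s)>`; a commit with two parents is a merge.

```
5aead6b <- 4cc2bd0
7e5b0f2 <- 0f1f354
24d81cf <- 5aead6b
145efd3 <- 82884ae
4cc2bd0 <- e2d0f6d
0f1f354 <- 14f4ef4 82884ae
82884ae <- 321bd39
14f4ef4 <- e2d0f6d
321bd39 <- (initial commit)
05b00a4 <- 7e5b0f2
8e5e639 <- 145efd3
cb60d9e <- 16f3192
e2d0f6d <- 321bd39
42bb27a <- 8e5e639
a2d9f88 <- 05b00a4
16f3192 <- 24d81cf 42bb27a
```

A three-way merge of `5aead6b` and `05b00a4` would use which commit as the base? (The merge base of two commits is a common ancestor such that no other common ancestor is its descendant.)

e2d0f6d

Ancestors of 5aead6b: {321bd39, 4cc2bd0, 5aead6b, e2d0f6d}.
Ancestors of 05b00a4: {05b00a4, 0f1f354, 14f4ef4, 321bd39, 7e5b0f2, 82884ae, e2d0f6d}.
Common ancestors: {321bd39, e2d0f6d}.
Among these, e2d0f6d is not an ancestor of any other common ancestor — it is the merge base.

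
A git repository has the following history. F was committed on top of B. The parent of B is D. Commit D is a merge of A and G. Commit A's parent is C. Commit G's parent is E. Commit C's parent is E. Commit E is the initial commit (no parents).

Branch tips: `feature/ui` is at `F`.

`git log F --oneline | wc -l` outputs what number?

7

Walking parent pointers from F: reachable set = {A, B, C, D, E, F, G}.
That is 7 commits.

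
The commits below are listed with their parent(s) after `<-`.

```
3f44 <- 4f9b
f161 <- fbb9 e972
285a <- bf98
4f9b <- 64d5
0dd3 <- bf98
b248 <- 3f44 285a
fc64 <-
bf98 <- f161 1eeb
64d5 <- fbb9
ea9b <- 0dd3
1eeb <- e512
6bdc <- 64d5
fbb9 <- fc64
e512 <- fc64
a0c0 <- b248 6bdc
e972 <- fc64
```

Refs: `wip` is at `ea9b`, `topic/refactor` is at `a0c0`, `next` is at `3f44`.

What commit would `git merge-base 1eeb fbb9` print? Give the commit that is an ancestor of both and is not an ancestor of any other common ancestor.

fc64

Ancestors of 1eeb: {1eeb, e512, fc64}.
Ancestors of fbb9: {fbb9, fc64}.
Common ancestors: {fc64}.
The only common ancestor is fc64, so it is the merge base.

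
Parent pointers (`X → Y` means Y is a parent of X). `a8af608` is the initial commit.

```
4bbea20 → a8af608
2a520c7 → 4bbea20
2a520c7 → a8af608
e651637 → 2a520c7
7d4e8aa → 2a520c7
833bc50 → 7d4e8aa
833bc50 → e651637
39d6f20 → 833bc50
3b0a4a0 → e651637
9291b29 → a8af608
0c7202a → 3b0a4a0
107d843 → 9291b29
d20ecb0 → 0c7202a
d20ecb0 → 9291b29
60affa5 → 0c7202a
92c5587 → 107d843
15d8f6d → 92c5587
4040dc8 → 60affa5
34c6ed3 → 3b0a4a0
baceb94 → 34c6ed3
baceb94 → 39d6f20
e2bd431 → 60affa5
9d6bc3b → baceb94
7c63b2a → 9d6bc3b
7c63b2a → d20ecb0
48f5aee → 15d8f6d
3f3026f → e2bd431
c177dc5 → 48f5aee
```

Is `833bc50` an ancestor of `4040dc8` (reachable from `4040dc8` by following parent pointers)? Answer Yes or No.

Ancestors of 4040dc8: {0c7202a, 2a520c7, 3b0a4a0, 4040dc8, 4bbea20, 60affa5, a8af608, e651637}.
833bc50 is not in that set, so it is not an ancestor of 4040dc8.

No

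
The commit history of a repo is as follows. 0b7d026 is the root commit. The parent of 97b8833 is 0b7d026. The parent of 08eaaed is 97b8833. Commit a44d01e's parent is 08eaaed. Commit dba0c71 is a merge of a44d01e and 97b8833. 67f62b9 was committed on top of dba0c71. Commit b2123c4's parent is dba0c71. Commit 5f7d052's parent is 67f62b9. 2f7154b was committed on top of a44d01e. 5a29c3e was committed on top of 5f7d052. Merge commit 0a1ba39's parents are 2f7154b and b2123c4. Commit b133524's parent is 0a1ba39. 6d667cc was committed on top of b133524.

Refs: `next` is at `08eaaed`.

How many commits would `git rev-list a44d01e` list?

Walking parent pointers from a44d01e: reachable set = {08eaaed, 0b7d026, 97b8833, a44d01e}.
That is 4 commits.

4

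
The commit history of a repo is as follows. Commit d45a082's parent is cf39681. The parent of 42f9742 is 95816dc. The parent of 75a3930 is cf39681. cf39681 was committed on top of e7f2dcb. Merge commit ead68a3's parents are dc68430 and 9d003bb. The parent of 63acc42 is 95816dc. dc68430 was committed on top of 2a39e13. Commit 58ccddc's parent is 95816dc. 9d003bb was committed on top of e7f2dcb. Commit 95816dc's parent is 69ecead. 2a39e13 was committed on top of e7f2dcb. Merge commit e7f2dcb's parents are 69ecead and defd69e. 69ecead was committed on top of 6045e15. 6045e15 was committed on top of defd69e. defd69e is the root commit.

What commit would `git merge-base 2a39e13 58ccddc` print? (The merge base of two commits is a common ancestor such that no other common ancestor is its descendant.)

Ancestors of 2a39e13: {2a39e13, 6045e15, 69ecead, defd69e, e7f2dcb}.
Ancestors of 58ccddc: {58ccddc, 6045e15, 69ecead, 95816dc, defd69e}.
Common ancestors: {6045e15, 69ecead, defd69e}.
Among these, 69ecead is not an ancestor of any other common ancestor — it is the merge base.

69ecead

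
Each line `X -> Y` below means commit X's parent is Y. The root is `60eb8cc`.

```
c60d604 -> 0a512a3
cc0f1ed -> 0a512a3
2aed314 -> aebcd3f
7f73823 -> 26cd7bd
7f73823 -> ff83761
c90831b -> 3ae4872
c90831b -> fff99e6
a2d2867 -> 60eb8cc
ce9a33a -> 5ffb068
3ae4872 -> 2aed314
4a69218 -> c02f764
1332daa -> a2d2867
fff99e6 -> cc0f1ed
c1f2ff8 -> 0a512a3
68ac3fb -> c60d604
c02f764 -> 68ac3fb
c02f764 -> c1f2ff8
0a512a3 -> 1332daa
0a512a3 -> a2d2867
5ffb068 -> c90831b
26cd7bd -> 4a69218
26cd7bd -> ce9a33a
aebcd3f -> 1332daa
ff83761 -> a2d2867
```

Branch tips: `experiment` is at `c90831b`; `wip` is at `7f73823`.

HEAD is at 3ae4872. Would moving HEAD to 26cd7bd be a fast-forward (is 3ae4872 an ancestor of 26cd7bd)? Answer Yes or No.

Yes

A fast-forward from 3ae4872 to 26cd7bd is possible iff 3ae4872 is an ancestor of 26cd7bd.
Ancestors of 26cd7bd: {0a512a3, 1332daa, 26cd7bd, 2aed314, 3ae4872, 4a69218, 5ffb068, 60eb8cc, 68ac3fb, a2d2867, aebcd3f, c02f764, c1f2ff8, c60d604, c90831b, cc0f1ed, ce9a33a, fff99e6}.
3ae4872 is among them, so fast-forward is possible.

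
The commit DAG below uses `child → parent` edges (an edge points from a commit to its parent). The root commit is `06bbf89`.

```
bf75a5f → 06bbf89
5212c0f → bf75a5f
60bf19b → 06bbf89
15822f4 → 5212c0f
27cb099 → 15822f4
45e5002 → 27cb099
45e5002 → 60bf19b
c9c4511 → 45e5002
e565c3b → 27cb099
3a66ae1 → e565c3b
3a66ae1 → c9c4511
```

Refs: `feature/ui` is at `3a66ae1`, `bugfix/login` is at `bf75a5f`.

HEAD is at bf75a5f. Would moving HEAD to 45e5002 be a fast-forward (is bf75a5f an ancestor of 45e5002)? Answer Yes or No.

Yes

A fast-forward from bf75a5f to 45e5002 is possible iff bf75a5f is an ancestor of 45e5002.
Ancestors of 45e5002: {06bbf89, 15822f4, 27cb099, 45e5002, 5212c0f, 60bf19b, bf75a5f}.
bf75a5f is among them, so fast-forward is possible.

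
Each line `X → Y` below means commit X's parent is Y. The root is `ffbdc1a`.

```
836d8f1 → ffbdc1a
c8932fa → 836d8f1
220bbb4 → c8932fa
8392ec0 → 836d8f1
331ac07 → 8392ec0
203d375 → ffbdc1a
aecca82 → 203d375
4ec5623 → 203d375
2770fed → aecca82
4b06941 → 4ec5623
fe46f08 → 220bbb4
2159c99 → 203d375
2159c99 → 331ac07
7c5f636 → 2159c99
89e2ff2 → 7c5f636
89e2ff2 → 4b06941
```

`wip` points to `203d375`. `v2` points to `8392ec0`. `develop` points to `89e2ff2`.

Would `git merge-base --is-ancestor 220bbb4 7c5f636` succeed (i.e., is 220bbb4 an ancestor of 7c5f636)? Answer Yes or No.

Ancestors of 7c5f636: {203d375, 2159c99, 331ac07, 7c5f636, 836d8f1, 8392ec0, ffbdc1a}.
220bbb4 is not in that set, so it is not an ancestor of 7c5f636.

No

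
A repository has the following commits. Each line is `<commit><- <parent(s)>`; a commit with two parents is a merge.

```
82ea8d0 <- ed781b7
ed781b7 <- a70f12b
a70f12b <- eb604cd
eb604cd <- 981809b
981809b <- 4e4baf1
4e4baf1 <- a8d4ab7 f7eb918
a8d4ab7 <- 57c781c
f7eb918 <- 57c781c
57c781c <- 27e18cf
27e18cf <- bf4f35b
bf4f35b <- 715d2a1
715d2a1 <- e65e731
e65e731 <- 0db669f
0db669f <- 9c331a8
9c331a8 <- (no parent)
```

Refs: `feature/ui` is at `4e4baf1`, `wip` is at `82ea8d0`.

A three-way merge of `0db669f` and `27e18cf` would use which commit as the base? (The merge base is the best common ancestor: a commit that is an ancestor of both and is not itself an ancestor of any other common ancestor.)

0db669f

Ancestors of 0db669f: {0db669f, 9c331a8}.
Ancestors of 27e18cf: {0db669f, 27e18cf, 715d2a1, 9c331a8, bf4f35b, e65e731}.
Common ancestors: {0db669f, 9c331a8}.
Among these, 0db669f is not an ancestor of any other common ancestor — it is the merge base.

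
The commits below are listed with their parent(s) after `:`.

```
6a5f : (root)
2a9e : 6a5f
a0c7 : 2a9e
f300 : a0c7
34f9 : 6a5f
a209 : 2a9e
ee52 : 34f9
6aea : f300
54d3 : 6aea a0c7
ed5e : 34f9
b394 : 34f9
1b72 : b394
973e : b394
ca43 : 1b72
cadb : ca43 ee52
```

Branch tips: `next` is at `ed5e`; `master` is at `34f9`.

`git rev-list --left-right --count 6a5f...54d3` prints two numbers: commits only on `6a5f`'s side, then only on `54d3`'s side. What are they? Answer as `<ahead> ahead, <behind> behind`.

Reachable from 6a5f: {6a5f}.
Reachable from 54d3: {2a9e, 54d3, 6a5f, 6aea, a0c7, f300}.
Only in 6a5f's history (ahead): {} — 0.
Only in 54d3's history (behind): {2a9e, 54d3, 6aea, a0c7, f300} — 5.

0 ahead, 5 behind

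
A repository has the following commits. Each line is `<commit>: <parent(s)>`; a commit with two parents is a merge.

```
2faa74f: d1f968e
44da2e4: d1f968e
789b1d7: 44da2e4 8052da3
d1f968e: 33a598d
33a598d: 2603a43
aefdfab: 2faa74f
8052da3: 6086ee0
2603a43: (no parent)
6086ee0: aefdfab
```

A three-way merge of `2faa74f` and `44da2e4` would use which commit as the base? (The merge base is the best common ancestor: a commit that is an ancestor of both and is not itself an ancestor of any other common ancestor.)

Ancestors of 2faa74f: {2603a43, 2faa74f, 33a598d, d1f968e}.
Ancestors of 44da2e4: {2603a43, 33a598d, 44da2e4, d1f968e}.
Common ancestors: {2603a43, 33a598d, d1f968e}.
Among these, d1f968e is not an ancestor of any other common ancestor — it is the merge base.

d1f968e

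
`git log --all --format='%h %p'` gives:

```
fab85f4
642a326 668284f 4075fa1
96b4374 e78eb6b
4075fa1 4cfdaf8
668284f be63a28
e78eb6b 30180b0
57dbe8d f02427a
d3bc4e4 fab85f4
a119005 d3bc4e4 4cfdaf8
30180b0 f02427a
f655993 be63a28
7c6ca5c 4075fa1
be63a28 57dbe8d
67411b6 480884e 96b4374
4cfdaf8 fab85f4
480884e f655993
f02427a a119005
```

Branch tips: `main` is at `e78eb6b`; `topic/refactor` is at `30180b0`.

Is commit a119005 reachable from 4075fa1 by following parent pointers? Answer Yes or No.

Ancestors of 4075fa1: {4075fa1, 4cfdaf8, fab85f4}.
a119005 is not in that set, so it is not an ancestor of 4075fa1.

No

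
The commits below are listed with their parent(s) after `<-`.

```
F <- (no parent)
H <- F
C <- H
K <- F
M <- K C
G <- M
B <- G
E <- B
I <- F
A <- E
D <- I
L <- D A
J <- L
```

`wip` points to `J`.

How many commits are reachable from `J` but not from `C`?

Reachable from J: {A, B, C, D, E, F, G, H, I, J, K, L, M}.
Reachable from C: {C, F, H}.
In J's history but not C's: {A, B, D, E, G, I, J, K, L, M} — 10 commits.

10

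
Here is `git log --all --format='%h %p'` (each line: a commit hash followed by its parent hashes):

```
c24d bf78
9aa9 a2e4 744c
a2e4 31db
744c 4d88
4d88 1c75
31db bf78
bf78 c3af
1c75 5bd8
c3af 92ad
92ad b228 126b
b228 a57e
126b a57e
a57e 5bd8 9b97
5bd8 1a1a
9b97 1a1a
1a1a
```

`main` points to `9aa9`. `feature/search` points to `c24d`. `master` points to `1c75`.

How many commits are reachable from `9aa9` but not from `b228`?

Reachable from 9aa9: {126b, 1a1a, 1c75, 31db, 4d88, 5bd8, 744c, 92ad, 9aa9, 9b97, a2e4, a57e, b228, bf78, c3af}.
Reachable from b228: {1a1a, 5bd8, 9b97, a57e, b228}.
In 9aa9's history but not b228's: {126b, 1c75, 31db, 4d88, 744c, 92ad, 9aa9, a2e4, bf78, c3af} — 10 commits.

10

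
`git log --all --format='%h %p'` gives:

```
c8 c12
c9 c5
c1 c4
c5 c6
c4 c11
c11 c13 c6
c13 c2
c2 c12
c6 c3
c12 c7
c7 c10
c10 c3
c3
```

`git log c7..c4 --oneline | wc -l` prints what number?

6

Reachable from c4: {c10, c11, c12, c13, c2, c3, c4, c6, c7}.
Reachable from c7: {c10, c3, c7}.
In c4's history but not c7's: {c11, c12, c13, c2, c4, c6} — 6 commits.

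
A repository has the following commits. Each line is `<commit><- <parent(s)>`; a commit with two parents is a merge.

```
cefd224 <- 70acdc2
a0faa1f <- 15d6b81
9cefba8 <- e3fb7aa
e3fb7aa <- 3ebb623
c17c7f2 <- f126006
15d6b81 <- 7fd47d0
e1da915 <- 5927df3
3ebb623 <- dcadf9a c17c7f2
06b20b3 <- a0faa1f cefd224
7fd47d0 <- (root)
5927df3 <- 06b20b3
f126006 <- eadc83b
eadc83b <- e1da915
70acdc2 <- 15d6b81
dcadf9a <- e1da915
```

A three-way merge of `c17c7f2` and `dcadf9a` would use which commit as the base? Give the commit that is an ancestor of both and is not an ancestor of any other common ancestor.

e1da915

Ancestors of c17c7f2: {06b20b3, 15d6b81, 5927df3, 70acdc2, 7fd47d0, a0faa1f, c17c7f2, cefd224, e1da915, eadc83b, f126006}.
Ancestors of dcadf9a: {06b20b3, 15d6b81, 5927df3, 70acdc2, 7fd47d0, a0faa1f, cefd224, dcadf9a, e1da915}.
Common ancestors: {06b20b3, 15d6b81, 5927df3, 70acdc2, 7fd47d0, a0faa1f, cefd224, e1da915}.
Among these, e1da915 is not an ancestor of any other common ancestor — it is the merge base.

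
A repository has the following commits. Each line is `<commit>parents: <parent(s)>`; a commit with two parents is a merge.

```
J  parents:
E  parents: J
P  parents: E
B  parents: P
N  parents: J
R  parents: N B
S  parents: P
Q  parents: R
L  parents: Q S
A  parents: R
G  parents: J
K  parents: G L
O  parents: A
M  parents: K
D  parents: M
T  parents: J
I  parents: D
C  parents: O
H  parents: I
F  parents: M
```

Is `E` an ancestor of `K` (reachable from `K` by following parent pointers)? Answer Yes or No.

Ancestors of K (commits reachable by following parents): {B, E, G, J, K, L, N, P, Q, R, S}.
E is in that set, so it is an ancestor of K.

Yes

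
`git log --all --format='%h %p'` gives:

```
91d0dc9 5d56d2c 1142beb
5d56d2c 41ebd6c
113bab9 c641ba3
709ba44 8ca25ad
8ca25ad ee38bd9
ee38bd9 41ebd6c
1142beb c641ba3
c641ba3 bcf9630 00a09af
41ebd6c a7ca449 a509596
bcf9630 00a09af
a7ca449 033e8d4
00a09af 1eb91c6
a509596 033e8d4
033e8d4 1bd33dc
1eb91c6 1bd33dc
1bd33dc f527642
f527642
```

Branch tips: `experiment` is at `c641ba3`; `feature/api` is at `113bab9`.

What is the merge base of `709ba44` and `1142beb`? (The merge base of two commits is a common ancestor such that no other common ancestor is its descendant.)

1bd33dc

Ancestors of 709ba44: {033e8d4, 1bd33dc, 41ebd6c, 709ba44, 8ca25ad, a509596, a7ca449, ee38bd9, f527642}.
Ancestors of 1142beb: {00a09af, 1142beb, 1bd33dc, 1eb91c6, bcf9630, c641ba3, f527642}.
Common ancestors: {1bd33dc, f527642}.
Among these, 1bd33dc is not an ancestor of any other common ancestor — it is the merge base.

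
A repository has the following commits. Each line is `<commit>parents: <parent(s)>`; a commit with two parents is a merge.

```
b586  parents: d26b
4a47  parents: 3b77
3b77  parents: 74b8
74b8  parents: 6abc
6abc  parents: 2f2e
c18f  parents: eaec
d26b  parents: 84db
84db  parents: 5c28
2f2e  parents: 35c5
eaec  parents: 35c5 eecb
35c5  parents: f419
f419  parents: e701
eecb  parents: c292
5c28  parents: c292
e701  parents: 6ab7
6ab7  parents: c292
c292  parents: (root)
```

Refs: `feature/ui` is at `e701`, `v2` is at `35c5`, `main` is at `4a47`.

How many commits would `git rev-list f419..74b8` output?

Reachable from 74b8: {2f2e, 35c5, 6ab7, 6abc, 74b8, c292, e701, f419}.
Reachable from f419: {6ab7, c292, e701, f419}.
In 74b8's history but not f419's: {2f2e, 35c5, 6abc, 74b8} — 4 commits.

4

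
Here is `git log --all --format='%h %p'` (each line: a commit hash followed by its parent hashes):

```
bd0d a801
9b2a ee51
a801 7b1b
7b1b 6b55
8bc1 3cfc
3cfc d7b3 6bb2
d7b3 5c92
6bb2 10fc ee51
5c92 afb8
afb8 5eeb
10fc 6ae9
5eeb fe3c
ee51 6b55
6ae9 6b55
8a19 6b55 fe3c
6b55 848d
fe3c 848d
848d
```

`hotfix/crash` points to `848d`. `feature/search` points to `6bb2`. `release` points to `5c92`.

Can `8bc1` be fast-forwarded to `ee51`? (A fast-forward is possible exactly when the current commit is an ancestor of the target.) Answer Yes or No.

No

A fast-forward from 8bc1 to ee51 is possible iff 8bc1 is an ancestor of ee51.
Ancestors of ee51: {6b55, 848d, ee51}.
8bc1 is not among them, so fast-forward is not possible.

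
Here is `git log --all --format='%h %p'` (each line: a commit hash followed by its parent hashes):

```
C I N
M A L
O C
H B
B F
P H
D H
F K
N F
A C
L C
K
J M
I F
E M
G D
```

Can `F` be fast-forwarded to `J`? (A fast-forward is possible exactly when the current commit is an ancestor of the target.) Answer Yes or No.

A fast-forward from F to J is possible iff F is an ancestor of J.
Ancestors of J: {A, C, F, I, J, K, L, M, N}.
F is among them, so fast-forward is possible.

Yes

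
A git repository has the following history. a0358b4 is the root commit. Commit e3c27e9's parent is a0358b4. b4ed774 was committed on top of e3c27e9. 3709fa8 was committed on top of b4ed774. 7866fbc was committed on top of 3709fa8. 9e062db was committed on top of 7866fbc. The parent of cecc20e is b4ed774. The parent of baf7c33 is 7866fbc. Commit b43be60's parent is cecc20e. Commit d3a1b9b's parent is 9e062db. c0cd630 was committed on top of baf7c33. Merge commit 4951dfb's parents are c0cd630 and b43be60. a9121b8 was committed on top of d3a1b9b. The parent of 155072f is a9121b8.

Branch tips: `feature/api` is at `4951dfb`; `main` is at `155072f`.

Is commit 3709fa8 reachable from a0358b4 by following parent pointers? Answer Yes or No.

No

Ancestors of a0358b4: {a0358b4}.
3709fa8 is not in that set, so it is not an ancestor of a0358b4.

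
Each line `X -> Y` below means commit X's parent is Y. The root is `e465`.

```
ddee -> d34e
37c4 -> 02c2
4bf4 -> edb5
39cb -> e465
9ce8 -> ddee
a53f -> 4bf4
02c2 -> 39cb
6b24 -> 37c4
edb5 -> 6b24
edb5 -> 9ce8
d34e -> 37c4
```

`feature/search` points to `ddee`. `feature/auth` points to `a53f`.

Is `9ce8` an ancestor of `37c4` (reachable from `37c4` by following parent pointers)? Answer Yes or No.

No

Ancestors of 37c4: {02c2, 37c4, 39cb, e465}.
9ce8 is not in that set, so it is not an ancestor of 37c4.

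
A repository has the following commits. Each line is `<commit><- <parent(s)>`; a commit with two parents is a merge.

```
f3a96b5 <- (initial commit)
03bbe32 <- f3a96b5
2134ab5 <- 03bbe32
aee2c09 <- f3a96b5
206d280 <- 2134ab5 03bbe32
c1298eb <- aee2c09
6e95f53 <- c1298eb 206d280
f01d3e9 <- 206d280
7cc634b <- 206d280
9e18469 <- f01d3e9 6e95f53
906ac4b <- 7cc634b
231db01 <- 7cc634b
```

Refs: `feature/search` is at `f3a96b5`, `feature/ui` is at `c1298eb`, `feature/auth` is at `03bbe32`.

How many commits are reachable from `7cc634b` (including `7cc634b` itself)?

5

Walking parent pointers from 7cc634b: reachable set = {03bbe32, 206d280, 2134ab5, 7cc634b, f3a96b5}.
That is 5 commits.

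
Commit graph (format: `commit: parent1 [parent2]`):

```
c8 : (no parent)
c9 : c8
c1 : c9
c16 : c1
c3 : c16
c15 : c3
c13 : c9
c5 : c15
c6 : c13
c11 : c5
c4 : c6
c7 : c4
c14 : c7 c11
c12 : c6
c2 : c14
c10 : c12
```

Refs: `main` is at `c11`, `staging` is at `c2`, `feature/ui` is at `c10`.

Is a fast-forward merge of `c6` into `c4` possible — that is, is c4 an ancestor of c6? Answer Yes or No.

No

A fast-forward from c4 to c6 is possible iff c4 is an ancestor of c6.
Ancestors of c6: {c13, c6, c8, c9}.
c4 is not among them, so fast-forward is not possible.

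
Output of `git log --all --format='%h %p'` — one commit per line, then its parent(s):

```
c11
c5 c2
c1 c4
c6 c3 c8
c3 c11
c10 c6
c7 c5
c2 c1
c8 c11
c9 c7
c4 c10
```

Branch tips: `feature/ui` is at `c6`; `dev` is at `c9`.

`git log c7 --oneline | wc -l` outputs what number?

Walking parent pointers from c7: reachable set = {c1, c10, c11, c2, c3, c4, c5, c6, c7, c8}.
That is 10 commits.

10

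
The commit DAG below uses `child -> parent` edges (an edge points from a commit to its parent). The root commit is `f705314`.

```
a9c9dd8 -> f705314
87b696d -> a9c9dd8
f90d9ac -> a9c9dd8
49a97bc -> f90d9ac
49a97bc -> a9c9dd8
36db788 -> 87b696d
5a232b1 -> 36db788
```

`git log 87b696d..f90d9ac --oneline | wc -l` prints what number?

1

Reachable from f90d9ac: {a9c9dd8, f705314, f90d9ac}.
Reachable from 87b696d: {87b696d, a9c9dd8, f705314}.
In f90d9ac's history but not 87b696d's: {f90d9ac} — 1 commit.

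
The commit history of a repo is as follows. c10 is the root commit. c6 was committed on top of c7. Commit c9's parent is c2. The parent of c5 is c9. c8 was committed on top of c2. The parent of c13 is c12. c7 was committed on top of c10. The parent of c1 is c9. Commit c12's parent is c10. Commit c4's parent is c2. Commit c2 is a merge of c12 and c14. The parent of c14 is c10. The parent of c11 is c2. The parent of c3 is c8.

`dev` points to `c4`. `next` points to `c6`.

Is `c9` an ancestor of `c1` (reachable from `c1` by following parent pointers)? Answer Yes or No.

Yes

Ancestors of c1 (commits reachable by following parents): {c1, c10, c12, c14, c2, c9}.
c9 is in that set, so it is an ancestor of c1.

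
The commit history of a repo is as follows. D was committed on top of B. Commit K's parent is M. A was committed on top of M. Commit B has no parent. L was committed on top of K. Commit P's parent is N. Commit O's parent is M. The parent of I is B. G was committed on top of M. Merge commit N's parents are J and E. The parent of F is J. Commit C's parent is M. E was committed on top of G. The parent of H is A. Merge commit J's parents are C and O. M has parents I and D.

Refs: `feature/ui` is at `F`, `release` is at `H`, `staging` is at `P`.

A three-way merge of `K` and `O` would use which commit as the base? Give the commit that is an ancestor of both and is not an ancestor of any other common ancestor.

Ancestors of K: {B, D, I, K, M}.
Ancestors of O: {B, D, I, M, O}.
Common ancestors: {B, D, I, M}.
Among these, M is not an ancestor of any other common ancestor — it is the merge base.

M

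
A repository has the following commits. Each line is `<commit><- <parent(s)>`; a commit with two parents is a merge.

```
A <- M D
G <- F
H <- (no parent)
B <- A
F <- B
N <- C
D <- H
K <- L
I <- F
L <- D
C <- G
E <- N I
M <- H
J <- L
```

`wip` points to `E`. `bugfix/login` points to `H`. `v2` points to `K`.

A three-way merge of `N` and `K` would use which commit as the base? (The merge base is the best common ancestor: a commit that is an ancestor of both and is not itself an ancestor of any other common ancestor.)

D

Ancestors of N: {A, B, C, D, F, G, H, M, N}.
Ancestors of K: {D, H, K, L}.
Common ancestors: {D, H}.
Among these, D is not an ancestor of any other common ancestor — it is the merge base.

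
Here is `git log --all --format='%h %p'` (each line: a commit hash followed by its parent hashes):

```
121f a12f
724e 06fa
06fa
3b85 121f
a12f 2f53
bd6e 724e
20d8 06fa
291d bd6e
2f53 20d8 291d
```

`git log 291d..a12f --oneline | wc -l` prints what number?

Reachable from a12f: {06fa, 20d8, 291d, 2f53, 724e, a12f, bd6e}.
Reachable from 291d: {06fa, 291d, 724e, bd6e}.
In a12f's history but not 291d's: {20d8, 2f53, a12f} — 3 commits.

3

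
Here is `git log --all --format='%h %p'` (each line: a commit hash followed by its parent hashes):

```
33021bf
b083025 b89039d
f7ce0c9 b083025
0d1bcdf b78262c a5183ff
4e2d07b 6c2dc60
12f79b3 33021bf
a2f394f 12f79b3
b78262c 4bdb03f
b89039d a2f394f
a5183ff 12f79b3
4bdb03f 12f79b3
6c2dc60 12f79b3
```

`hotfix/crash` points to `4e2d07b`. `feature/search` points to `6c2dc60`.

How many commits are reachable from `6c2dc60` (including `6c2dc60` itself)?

3

Walking parent pointers from 6c2dc60: reachable set = {12f79b3, 33021bf, 6c2dc60}.
That is 3 commits.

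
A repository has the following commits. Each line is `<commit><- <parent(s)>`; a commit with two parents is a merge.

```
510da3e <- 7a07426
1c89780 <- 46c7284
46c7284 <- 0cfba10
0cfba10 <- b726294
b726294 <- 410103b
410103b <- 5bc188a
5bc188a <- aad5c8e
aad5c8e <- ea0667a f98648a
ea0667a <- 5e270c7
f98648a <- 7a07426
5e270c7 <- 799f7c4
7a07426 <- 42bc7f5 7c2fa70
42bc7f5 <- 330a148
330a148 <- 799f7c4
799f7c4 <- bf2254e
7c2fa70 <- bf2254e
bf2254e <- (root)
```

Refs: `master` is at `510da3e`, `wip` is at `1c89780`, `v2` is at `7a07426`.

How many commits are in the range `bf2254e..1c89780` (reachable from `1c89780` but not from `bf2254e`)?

Reachable from 1c89780: {0cfba10, 1c89780, 330a148, 410103b, 42bc7f5, 46c7284, 5bc188a, 5e270c7, 799f7c4, 7a07426, 7c2fa70, aad5c8e, b726294, bf2254e, ea0667a, f98648a}.
Reachable from bf2254e: {bf2254e}.
In 1c89780's history but not bf2254e's: {0cfba10, 1c89780, 330a148, 410103b, 42bc7f5, 46c7284, 5bc188a, 5e270c7, 799f7c4, 7a07426, 7c2fa70, aad5c8e, b726294, ea0667a, f98648a} — 15 commits.

15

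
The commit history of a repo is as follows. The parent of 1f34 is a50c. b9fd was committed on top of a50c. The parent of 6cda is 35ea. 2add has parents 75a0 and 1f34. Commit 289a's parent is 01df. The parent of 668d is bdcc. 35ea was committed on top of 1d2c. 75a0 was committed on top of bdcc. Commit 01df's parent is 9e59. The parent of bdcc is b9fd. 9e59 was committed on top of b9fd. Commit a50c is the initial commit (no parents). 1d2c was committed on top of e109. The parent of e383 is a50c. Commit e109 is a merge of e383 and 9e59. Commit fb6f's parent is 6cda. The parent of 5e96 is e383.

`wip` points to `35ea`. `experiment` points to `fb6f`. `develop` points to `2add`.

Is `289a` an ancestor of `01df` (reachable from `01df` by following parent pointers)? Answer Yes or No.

Ancestors of 01df: {01df, 9e59, a50c, b9fd}.
289a is not in that set, so it is not an ancestor of 01df.

No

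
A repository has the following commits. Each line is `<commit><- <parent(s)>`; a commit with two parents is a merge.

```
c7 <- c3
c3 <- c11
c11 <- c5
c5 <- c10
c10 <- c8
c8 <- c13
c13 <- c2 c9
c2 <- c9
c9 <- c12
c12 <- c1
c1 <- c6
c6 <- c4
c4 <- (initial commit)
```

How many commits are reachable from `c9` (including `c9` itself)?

5

Walking parent pointers from c9: reachable set = {c1, c12, c4, c6, c9}.
That is 5 commits.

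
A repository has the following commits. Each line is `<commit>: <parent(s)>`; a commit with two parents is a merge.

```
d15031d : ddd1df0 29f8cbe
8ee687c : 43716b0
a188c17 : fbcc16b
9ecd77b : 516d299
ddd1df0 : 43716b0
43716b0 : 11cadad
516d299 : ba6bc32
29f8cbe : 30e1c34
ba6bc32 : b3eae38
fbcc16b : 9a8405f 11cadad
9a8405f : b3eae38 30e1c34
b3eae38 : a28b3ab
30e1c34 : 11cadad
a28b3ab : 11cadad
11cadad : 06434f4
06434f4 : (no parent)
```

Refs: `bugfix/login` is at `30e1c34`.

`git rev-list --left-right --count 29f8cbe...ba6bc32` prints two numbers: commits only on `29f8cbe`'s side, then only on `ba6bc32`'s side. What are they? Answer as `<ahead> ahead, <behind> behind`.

2 ahead, 3 behind

Reachable from 29f8cbe: {06434f4, 11cadad, 29f8cbe, 30e1c34}.
Reachable from ba6bc32: {06434f4, 11cadad, a28b3ab, b3eae38, ba6bc32}.
Only in 29f8cbe's history (ahead): {29f8cbe, 30e1c34} — 2.
Only in ba6bc32's history (behind): {a28b3ab, b3eae38, ba6bc32} — 3.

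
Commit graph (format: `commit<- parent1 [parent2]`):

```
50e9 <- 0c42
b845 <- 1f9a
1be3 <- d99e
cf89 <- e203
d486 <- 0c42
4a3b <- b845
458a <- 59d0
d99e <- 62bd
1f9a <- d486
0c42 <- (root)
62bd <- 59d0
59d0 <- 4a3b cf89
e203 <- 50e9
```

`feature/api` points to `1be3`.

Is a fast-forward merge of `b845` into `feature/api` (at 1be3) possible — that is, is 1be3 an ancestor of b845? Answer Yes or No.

No

A fast-forward from 1be3 to b845 is possible iff 1be3 is an ancestor of b845.
Ancestors of b845: {0c42, 1f9a, b845, d486}.
1be3 is not among them, so fast-forward is not possible.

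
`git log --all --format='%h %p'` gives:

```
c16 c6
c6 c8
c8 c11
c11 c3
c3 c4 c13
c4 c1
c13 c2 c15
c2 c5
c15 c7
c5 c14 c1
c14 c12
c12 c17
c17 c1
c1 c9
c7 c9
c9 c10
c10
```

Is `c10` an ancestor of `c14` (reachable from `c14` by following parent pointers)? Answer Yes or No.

Ancestors of c14 (commits reachable by following parents): {c1, c10, c12, c14, c17, c9}.
c10 is in that set, so it is an ancestor of c14.

Yes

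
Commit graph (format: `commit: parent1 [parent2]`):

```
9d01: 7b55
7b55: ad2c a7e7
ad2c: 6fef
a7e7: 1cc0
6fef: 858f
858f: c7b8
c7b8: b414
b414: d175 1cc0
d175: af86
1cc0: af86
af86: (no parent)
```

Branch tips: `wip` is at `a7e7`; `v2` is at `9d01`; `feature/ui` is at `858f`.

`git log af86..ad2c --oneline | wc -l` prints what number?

7

Reachable from ad2c: {1cc0, 6fef, 858f, ad2c, af86, b414, c7b8, d175}.
Reachable from af86: {af86}.
In ad2c's history but not af86's: {1cc0, 6fef, 858f, ad2c, b414, c7b8, d175} — 7 commits.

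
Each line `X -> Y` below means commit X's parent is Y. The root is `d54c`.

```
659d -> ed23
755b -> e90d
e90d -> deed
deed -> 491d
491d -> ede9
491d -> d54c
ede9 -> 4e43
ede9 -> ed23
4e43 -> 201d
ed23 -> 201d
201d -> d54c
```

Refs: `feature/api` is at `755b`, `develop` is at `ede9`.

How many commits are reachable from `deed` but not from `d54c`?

6

Reachable from deed: {201d, 491d, 4e43, d54c, deed, ed23, ede9}.
Reachable from d54c: {d54c}.
In deed's history but not d54c's: {201d, 491d, 4e43, deed, ed23, ede9} — 6 commits.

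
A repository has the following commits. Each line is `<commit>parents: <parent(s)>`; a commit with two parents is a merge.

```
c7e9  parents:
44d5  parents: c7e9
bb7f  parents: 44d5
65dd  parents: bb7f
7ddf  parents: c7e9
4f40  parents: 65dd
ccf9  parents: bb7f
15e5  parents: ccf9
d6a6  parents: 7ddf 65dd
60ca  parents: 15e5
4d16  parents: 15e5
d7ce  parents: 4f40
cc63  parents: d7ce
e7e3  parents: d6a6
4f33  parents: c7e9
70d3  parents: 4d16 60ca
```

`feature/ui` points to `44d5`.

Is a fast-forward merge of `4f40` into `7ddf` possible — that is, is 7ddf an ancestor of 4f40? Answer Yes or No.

No

A fast-forward from 7ddf to 4f40 is possible iff 7ddf is an ancestor of 4f40.
Ancestors of 4f40: {44d5, 4f40, 65dd, bb7f, c7e9}.
7ddf is not among them, so fast-forward is not possible.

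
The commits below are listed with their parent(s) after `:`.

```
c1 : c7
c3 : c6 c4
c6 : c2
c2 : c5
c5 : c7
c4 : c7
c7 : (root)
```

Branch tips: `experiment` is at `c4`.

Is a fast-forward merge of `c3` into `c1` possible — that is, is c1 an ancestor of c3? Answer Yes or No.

No

A fast-forward from c1 to c3 is possible iff c1 is an ancestor of c3.
Ancestors of c3: {c2, c3, c4, c5, c6, c7}.
c1 is not among them, so fast-forward is not possible.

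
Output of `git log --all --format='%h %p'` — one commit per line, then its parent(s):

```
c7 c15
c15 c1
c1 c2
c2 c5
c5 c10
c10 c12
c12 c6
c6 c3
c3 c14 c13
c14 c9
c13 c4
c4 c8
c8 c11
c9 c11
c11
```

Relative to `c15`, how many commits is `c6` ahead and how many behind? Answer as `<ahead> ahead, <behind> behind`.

0 ahead, 6 behind

Reachable from c6: {c11, c13, c14, c3, c4, c6, c8, c9}.
Reachable from c15: {c1, c10, c11, c12, c13, c14, c15, c2, c3, c4, c5, c6, c8, c9}.
Only in c6's history (ahead): {} — 0.
Only in c15's history (behind): {c1, c10, c12, c15, c2, c5} — 6.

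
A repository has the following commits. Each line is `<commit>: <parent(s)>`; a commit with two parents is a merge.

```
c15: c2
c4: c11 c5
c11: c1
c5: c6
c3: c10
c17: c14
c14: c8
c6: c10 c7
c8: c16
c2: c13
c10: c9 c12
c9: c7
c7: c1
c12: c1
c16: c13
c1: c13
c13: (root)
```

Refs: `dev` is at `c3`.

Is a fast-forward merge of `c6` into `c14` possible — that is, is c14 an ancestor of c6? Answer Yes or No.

A fast-forward from c14 to c6 is possible iff c14 is an ancestor of c6.
Ancestors of c6: {c1, c10, c12, c13, c6, c7, c9}.
c14 is not among them, so fast-forward is not possible.

No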